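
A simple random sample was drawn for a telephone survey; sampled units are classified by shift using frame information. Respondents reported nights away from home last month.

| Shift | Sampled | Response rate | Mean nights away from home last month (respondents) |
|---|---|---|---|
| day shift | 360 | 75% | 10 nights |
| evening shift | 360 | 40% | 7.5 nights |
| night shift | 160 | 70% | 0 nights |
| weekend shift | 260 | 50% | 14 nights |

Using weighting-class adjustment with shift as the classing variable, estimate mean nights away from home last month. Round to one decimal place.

8.7

Inverse-response-rate weighting restores each class to its sampled count, so class totals weight by n_sampled:
  day shift: 360 × 10 = 3600
  evening shift: 360 × 7.5 = 2700
  night shift: 160 × 0 = 0
  weekend shift: 260 × 14 = 3640
Adjusted estimate = 9940 / 1,140 = 8.7193 → 8.7.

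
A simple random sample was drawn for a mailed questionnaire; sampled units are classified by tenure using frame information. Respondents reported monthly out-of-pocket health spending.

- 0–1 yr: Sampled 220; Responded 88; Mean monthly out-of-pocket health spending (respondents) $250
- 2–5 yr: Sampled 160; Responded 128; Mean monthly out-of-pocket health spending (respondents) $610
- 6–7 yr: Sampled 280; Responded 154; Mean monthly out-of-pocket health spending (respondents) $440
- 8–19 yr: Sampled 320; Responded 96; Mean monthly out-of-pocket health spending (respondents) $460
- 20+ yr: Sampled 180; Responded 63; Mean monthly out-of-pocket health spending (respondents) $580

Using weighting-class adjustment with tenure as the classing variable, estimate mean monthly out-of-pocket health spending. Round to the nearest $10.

$450

Class response rates: 0–1 yr 88/220 = 40%, 2–5 yr 128/160 = 80%, 6–7 yr 154/280 = 55%, 8–19 yr 96/320 = 30%, 20+ yr 63/180 = 35%.
With weight = n_sampled/n_responded per class, the weighted class total is n_sampled:
  0–1 yr: 220 × 250 = 55,000
  2–5 yr: 160 × 610 = 97,600
  6–7 yr: 280 × 440 = 123,200
  8–19 yr: 320 × 460 = 147,200
  20+ yr: 180 × 580 = 104,400
Adjusted estimate = 527,400 / 1,160 = 454.655 → $450.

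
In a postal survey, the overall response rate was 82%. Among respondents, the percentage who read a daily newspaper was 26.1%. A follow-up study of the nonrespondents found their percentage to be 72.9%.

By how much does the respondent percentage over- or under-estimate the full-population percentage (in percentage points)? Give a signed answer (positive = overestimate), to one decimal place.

Nonresponse fraction = 1 − 0.82 = 0.18.
Bias = (nonresponse fraction) × (respondent percentage − nonrespondent percentage)
     = 0.18 × (26.1 − 72.9) = 0.18 × -46.8 = -8.424.

-8.4 percentage points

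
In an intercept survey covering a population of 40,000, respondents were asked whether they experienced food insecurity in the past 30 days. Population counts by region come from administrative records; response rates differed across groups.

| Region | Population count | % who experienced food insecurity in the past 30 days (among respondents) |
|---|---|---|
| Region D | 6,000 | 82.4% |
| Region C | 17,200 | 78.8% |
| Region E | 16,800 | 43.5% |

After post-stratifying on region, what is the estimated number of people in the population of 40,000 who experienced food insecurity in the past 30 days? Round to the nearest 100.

25,800

Apply each group's respondent rate to its population count:
  Region D: 6,000 × 82.4% = 4944
  Region C: 17,200 × 78.8% = 13553.6
  Region E: 16,800 × 43.5% = 7308
Estimated total = 25805.6 → 25,800.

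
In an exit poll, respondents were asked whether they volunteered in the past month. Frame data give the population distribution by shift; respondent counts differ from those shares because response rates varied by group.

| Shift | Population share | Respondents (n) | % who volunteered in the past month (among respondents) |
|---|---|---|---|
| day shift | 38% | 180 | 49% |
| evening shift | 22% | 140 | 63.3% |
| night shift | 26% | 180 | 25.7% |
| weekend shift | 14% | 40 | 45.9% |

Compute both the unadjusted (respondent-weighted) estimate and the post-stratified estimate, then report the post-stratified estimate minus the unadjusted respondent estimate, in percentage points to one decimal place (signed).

+0.9 percentage points

Unadjusted (pooled respondent) estimate weights by respondent counts:
  (180/540)×49 + (140/540)×63.3 + (180/540)×25.7 + (40/540)×45.9 = 44.7111%
Post-stratified estimate weights by population shares:
  0.38×49 + 0.22×63.3 + 0.26×25.7 + 0.14×45.9 = 45.654%
Difference = 45.654 − 44.7111 = 0.9429 pp.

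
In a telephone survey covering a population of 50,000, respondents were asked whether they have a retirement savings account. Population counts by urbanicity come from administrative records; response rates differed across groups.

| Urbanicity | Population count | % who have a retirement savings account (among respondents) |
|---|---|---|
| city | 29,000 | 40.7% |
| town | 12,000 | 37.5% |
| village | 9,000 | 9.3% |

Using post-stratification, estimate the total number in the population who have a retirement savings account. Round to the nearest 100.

17,100

Estimated count per cell = population count × respondent percentage:
  city: 29,000 × 40.7% = 11,803
  town: 12,000 × 37.5% = 4500
  village: 9,000 × 9.3% = 837
Estimated total = 17,140 → 17,100.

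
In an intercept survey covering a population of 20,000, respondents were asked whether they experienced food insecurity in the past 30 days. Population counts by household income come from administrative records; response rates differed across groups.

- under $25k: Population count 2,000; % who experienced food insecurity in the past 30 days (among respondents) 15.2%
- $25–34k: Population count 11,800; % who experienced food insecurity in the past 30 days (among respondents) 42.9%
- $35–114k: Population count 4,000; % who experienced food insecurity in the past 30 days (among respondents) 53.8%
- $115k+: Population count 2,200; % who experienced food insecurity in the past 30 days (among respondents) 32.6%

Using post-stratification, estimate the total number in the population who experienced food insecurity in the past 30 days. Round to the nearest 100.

Apply each group's respondent rate to its population count:
  under $25k: 2,000 × 15.2% = 304
  $25–34k: 11,800 × 42.9% = 5062.2
  $35–114k: 4,000 × 53.8% = 2152
  $115k+: 2,200 × 32.6% = 717.2
Estimated total = 8235.4 → 8,200.

8,200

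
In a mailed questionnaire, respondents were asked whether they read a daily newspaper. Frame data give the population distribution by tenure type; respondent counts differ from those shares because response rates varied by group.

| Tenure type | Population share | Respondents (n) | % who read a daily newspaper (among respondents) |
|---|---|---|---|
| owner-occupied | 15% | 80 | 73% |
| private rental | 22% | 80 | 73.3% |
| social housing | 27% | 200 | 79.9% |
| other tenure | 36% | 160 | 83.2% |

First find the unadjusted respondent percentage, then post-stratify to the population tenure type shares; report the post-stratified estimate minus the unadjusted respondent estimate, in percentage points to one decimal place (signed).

-0.2 percentage points

Naive respondent-only estimate (weights = respondent counts):
  (80/520)×73 + (80/520)×73.3 + (200/520)×79.9 + (160/520)×83.2 = 78.8385%
Post-stratified estimate weights by population shares:
  0.15×73 + 0.22×73.3 + 0.27×79.9 + 0.36×83.2 = 78.601%
Difference = 78.601 − 78.8385 = -0.2375 pp.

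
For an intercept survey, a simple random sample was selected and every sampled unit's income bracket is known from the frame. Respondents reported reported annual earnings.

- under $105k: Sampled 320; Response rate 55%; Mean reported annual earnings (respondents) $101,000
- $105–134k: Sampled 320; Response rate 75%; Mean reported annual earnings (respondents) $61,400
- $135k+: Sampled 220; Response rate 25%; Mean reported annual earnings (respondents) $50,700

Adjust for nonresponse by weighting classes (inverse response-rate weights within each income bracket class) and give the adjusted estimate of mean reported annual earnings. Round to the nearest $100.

Inverse-response-rate weighting restores each class to its sampled count, so class totals weight by n_sampled:
  under $105k: 320 × 101,000 = 32,320,000
  $105–134k: 320 × 61,400 = 19,648,000
  $135k+: 220 × 50,700 = 11,154,000
Adjusted estimate = 63,122,000 / 860 = 73397.7 → $73,400.

$73,400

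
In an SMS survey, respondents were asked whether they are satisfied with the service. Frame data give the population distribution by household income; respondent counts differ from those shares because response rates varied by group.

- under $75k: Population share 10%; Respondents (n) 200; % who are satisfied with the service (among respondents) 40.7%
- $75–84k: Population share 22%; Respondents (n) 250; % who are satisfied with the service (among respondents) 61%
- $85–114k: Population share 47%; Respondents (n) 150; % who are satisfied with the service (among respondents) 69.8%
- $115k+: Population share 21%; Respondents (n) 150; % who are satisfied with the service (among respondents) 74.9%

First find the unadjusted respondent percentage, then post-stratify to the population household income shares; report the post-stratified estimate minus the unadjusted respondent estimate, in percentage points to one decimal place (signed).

Without adjustment, the pooled respondent share is:
  (200/750)×40.7 + (250/750)×61 + (150/750)×69.8 + (150/750)×74.9 = 60.1267%
Post-stratified estimate weights by population shares:
  0.1×40.7 + 0.22×61 + 0.47×69.8 + 0.21×74.9 = 66.025%
Difference = 66.025 − 60.1267 = 5.8983 pp.

+5.9 percentage points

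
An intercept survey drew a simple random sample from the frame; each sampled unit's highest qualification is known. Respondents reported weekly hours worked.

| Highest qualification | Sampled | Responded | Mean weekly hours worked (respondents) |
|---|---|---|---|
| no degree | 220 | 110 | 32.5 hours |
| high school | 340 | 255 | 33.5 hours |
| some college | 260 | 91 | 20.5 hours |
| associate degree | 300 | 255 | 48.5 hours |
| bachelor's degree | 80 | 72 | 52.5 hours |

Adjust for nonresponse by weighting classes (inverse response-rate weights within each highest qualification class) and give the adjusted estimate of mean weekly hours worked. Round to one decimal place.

35.5

Response rates by class: no degree 110/220 = 50%, high school 255/340 = 75%, some college 91/260 = 35%, associate degree 255/300 = 85%, bachelor's degree 72/80 = 90%.
Weighting each respondent by the inverse class response rate inflates each class back to its sampled size, so the class weight is n_sampled:
  no degree: 220 × 32.5 = 7150
  high school: 340 × 33.5 = 11,390
  some college: 260 × 20.5 = 5330
  associate degree: 300 × 48.5 = 14,550
  bachelor's degree: 80 × 52.5 = 4200
Adjusted estimate = 42,620 / 1,200 = 35.5167 → 35.5.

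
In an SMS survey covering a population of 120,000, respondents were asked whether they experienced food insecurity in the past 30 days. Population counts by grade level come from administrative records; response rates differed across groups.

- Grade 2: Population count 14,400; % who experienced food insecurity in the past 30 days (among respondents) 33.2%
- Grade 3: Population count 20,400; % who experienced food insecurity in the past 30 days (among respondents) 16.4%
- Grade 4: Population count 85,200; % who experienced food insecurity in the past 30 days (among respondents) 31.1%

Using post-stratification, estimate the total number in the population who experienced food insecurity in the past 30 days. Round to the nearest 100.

34,600

Each cell contributes its population count × the respondent rate:
  Grade 2: 14,400 × 33.2% = 4780.8
  Grade 3: 20,400 × 16.4% = 3345.6
  Grade 4: 85,200 × 31.1% = 26497.2
Estimated total = 34623.6 → 34,600.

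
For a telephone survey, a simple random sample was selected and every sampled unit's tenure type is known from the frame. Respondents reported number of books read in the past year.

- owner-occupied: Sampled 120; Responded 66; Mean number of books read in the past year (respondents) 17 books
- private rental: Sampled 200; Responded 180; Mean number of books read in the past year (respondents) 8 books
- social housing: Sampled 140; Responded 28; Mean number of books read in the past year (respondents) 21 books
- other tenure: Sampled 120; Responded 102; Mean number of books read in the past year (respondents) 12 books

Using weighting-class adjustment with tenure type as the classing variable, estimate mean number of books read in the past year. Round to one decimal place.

Class response rates: owner-occupied 66/120 = 55%, private rental 180/200 = 90%, social housing 28/140 = 20%, other tenure 102/120 = 85%.
Weighting each respondent by the inverse class response rate inflates each class back to its sampled size, so the class weight is n_sampled:
  owner-occupied: 120 × 17 = 2040
  private rental: 200 × 8 = 1600
  social housing: 140 × 21 = 2940
  other tenure: 120 × 12 = 1440
Adjusted estimate = 8020 / 580 = 13.8276 → 13.8.

13.8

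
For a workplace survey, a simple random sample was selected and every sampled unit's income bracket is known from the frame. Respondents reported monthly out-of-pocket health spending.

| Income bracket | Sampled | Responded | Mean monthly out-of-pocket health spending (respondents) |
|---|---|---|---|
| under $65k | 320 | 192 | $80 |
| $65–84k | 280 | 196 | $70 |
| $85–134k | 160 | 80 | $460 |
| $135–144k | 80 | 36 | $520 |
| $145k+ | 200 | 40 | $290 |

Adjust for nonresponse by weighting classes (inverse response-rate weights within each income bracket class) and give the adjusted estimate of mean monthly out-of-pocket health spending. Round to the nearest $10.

Class response rates: under $65k 192/320 = 60%, $65–84k 196/280 = 70%, $85–134k 80/160 = 50%, $135–144k 36/80 = 45%, $145k+ 40/200 = 20%.
Weighting each respondent by the inverse class response rate inflates each class back to its sampled size, so the class weight is n_sampled:
  under $65k: 320 × 80 = 25,600
  $65–84k: 280 × 70 = 19,600
  $85–134k: 160 × 460 = 73,600
  $135–144k: 80 × 520 = 41,600
  $145k+: 200 × 290 = 58,000
Adjusted estimate = 218,400 / 1,040 = 210 → $210.

$210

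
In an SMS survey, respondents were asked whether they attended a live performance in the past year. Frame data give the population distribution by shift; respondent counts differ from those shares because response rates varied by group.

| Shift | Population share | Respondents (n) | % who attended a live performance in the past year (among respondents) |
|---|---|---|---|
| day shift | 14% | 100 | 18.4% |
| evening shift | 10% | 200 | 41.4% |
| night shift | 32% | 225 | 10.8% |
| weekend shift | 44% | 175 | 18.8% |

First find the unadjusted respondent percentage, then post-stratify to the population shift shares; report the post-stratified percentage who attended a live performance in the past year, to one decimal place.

Without adjustment, the pooled respondent share is:
  (100/700)×18.4 + (200/700)×41.4 + (225/700)×10.8 + (175/700)×18.8 = 22.6286%
Post-stratifying to population shares instead:
  0.14×18.4 + 0.1×41.4 + 0.32×10.8 + 0.44×18.8 = 18.444%

18.4%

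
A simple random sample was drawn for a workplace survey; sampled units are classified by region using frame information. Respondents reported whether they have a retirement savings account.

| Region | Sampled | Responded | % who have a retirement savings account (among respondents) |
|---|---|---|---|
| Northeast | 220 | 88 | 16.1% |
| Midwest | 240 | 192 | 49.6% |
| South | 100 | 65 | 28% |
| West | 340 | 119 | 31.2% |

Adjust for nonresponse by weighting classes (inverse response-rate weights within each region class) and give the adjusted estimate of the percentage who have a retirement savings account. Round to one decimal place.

32.1%

Class response rates: Northeast 88/220 = 40%, Midwest 192/240 = 80%, South 65/100 = 65%, West 119/340 = 35%.
Weighting each respondent by the inverse class response rate inflates each class back to its sampled size, so the class weight is n_sampled:
  Northeast: 220 × 16.1 = 3542
  Midwest: 240 × 49.6 = 11,904
  South: 100 × 28 = 2800
  West: 340 × 31.2 = 10,608
Adjusted estimate = 28,854 / 900 = 32.06 → 32.1%.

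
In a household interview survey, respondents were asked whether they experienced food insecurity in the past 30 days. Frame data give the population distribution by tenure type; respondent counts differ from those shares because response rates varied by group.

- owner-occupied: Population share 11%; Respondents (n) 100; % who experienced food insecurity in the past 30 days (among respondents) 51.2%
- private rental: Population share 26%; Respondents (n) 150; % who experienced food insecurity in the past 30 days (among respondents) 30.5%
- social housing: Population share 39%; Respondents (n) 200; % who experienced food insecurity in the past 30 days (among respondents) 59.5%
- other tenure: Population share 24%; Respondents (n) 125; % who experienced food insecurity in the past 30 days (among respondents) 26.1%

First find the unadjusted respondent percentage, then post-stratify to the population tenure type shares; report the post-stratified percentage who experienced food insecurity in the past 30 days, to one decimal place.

43.0%

Without adjustment, the pooled respondent share is:
  (100/575)×51.2 + (150/575)×30.5 + (200/575)×59.5 + (125/575)×26.1 = 43.2304%
Post-stratified estimate weights by population shares:
  0.11×51.2 + 0.26×30.5 + 0.39×59.5 + 0.24×26.1 = 43.031%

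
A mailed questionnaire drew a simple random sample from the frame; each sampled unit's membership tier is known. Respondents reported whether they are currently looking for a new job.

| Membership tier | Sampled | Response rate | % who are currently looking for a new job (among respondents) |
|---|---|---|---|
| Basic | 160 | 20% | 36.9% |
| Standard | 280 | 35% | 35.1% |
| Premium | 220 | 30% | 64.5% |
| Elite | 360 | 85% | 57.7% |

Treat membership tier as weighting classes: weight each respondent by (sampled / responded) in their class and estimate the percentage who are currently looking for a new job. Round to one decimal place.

49.7%

With weight = n_sampled/n_responded per class, the weighted class total is n_sampled:
  Basic: 160 × 36.9 = 5904
  Standard: 280 × 35.1 = 9828
  Premium: 220 × 64.5 = 14,190
  Elite: 360 × 57.7 = 20,772
Adjusted estimate = 50,694 / 1,020 = 49.7 → 49.7%.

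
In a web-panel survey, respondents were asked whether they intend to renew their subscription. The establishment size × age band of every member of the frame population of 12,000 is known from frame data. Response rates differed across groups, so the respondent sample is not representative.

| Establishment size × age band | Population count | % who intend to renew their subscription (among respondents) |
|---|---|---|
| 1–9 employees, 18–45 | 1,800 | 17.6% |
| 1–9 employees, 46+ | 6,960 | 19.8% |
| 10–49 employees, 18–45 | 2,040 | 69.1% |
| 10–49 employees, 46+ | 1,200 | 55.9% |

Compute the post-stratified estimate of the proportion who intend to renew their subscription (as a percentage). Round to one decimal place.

31.5%

Weight each group's respondent value by its population share:
  1–9 employees, 18–45: (1,800/12,000) × 17.6 = 2.64
  1–9 employees, 46+: (6,960/12,000) × 19.8 = 11.484
  10–49 employees, 18–45: (2,040/12,000) × 69.1 = 11.747
  10–49 employees, 46+: (1,200/12,000) × 55.9 = 5.59
Post-stratified estimate = 31.461 → 31.5%.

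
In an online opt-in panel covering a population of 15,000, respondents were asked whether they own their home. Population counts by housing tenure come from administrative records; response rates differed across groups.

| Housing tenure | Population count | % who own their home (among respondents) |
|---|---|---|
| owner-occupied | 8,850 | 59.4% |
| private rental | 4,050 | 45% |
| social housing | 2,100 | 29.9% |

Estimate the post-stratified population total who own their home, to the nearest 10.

7,710

Each cell contributes its population count × the respondent rate:
  owner-occupied: 8,850 × 59.4% = 5256.9
  private rental: 4,050 × 45% = 1822.5
  social housing: 2,100 × 29.9% = 627.9
Estimated total = 7707.3 → 7,710.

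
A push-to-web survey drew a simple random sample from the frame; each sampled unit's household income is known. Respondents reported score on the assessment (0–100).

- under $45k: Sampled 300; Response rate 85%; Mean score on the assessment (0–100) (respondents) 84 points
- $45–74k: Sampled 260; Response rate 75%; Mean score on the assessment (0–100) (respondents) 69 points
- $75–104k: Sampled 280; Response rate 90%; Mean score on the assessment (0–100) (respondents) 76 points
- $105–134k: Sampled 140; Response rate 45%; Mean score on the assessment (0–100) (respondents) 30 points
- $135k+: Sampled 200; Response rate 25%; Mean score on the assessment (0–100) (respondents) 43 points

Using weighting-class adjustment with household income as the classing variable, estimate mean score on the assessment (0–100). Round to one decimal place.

65.4

Weighting each respondent by the inverse class response rate inflates each class back to its sampled size, so the class weight is n_sampled:
  under $45k: 300 × 84 = 25,200
  $45–74k: 260 × 69 = 17,940
  $75–104k: 280 × 76 = 21,280
  $105–134k: 140 × 30 = 4200
  $135k+: 200 × 43 = 8600
Adjusted estimate = 77,220 / 1,180 = 65.4407 → 65.4.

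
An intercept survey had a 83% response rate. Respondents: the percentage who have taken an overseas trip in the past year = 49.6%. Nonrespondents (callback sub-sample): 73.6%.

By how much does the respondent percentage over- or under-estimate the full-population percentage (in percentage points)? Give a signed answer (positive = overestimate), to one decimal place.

Nonresponse fraction = 1 − 0.83 = 0.17.
Bias = (nonresponse fraction) × (respondent percentage − nonrespondent percentage)
     = 0.17 × (49.6 − 73.6) = 0.17 × -24 = -4.08.

-4.1 percentage points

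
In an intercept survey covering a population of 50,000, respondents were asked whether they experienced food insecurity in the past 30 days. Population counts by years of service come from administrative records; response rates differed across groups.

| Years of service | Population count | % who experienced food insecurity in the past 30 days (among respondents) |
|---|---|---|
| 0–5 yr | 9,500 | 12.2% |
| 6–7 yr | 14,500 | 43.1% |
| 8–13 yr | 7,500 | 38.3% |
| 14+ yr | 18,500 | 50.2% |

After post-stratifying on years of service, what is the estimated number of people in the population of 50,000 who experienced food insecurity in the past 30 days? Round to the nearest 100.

19,600

Estimated count per cell = population count × respondent percentage:
  0–5 yr: 9,500 × 12.2% = 1159
  6–7 yr: 14,500 × 43.1% = 6249.5
  8–13 yr: 7,500 × 38.3% = 2872.5
  14+ yr: 18,500 × 50.2% = 9287
Estimated total = 19,568 → 19,600.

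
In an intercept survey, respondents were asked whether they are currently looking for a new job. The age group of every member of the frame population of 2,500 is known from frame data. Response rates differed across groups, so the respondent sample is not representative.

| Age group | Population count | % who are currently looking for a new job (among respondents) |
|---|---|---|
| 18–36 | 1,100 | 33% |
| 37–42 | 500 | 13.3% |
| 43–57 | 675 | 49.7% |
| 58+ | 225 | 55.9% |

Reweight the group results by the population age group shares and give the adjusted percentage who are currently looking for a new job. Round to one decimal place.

35.6%

Weight each group's respondent value by its population share:
  18–36: (1,100/2,500) × 33 = 14.52
  37–42: (500/2,500) × 13.3 = 2.66
  43–57: (675/2,500) × 49.7 = 13.419
  58+: (225/2,500) × 55.9 = 5.031
Post-stratified estimate = 35.63 → 35.6%.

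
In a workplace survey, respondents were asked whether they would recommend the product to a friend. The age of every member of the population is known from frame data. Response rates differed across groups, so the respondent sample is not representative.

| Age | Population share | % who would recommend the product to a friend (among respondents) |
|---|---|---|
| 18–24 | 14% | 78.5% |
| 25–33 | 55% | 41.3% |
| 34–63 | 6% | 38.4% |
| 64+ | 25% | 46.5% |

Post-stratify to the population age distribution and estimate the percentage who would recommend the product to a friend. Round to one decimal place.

Each cell contributes population-share × respondent value:
  18–24: 0.14 × 78.5 = 10.99
  25–33: 0.55 × 41.3 = 22.715
  34–63: 0.06 × 38.4 = 2.304
  64+: 0.25 × 46.5 = 11.625
Post-stratified estimate = 47.634 → 47.6%.

47.6%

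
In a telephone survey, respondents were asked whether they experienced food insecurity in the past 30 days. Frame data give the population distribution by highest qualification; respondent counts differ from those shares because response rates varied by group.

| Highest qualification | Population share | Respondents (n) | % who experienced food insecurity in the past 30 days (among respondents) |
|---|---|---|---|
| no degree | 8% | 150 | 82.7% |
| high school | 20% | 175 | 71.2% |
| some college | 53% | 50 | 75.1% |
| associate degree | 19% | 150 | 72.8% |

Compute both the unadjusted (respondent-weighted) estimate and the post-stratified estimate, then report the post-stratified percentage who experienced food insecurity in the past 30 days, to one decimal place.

74.5%

Naive respondent-only estimate (weights = respondent counts):
  (150/525)×82.7 + (175/525)×71.2 + (50/525)×75.1 + (150/525)×72.8 = 75.3143%
Post-stratifying to population shares instead:
  0.08×82.7 + 0.2×71.2 + 0.53×75.1 + 0.19×72.8 = 74.491%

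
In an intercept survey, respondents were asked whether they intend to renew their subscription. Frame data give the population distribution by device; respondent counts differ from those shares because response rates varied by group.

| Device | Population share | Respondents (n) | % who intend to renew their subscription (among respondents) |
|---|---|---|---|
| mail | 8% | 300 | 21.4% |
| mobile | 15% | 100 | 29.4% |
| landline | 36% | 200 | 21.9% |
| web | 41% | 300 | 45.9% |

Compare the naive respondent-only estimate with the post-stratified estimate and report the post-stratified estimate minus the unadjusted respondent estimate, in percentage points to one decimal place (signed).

Naive respondent-only estimate (weights = respondent counts):
  (300/900)×21.4 + (100/900)×29.4 + (200/900)×21.9 + (300/900)×45.9 = 30.5667%
Reweighting by population device shares:
  0.08×21.4 + 0.15×29.4 + 0.36×21.9 + 0.41×45.9 = 32.825%
Difference = 32.825 − 30.5667 = 2.2583 pp.

+2.3 percentage points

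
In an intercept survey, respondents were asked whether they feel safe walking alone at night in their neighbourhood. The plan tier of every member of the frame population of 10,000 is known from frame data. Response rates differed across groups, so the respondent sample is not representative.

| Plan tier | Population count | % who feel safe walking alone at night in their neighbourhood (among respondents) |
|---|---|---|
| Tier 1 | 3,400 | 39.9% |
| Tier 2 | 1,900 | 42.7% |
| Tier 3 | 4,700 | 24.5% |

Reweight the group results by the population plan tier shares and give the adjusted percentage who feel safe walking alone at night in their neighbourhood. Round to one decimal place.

33.2%

Each cell contributes population-share × respondent value:
  Tier 1: (3,400/10,000) × 39.9 = 13.566
  Tier 2: (1,900/10,000) × 42.7 = 8.113
  Tier 3: (4,700/10,000) × 24.5 = 11.515
Post-stratified estimate = 33.194 → 33.2%.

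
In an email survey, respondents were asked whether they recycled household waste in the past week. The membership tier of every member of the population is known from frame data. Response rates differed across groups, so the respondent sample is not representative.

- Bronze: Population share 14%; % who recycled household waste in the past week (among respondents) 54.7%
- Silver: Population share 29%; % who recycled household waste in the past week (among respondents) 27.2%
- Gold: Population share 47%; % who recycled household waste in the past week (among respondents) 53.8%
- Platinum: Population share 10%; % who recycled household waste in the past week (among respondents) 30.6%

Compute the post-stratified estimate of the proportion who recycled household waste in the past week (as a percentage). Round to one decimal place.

43.9%

Reweight to the known membership tier distribution:
  Bronze: 0.14 × 54.7 = 7.658
  Silver: 0.29 × 27.2 = 7.888
  Gold: 0.47 × 53.8 = 25.286
  Platinum: 0.1 × 30.6 = 3.06
Post-stratified estimate = 43.892 → 43.9%.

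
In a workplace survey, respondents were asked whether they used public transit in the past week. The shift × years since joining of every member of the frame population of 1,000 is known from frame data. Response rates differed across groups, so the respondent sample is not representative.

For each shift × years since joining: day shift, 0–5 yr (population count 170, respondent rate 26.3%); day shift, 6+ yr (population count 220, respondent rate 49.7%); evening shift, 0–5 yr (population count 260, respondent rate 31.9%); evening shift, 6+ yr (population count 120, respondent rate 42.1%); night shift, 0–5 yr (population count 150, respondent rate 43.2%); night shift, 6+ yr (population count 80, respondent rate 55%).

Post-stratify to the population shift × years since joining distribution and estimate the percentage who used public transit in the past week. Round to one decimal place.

39.6%

Reweight to the known shift × years since joining distribution:
  day shift, 0–5 yr: (170/1,000) × 26.3 = 4.471
  day shift, 6+ yr: (220/1,000) × 49.7 = 10.934
  evening shift, 0–5 yr: (260/1,000) × 31.9 = 8.294
  evening shift, 6+ yr: (120/1,000) × 42.1 = 5.052
  night shift, 0–5 yr: (150/1,000) × 43.2 = 6.48
  night shift, 6+ yr: (80/1,000) × 55 = 4.4
Post-stratified estimate = 39.631 → 39.6%.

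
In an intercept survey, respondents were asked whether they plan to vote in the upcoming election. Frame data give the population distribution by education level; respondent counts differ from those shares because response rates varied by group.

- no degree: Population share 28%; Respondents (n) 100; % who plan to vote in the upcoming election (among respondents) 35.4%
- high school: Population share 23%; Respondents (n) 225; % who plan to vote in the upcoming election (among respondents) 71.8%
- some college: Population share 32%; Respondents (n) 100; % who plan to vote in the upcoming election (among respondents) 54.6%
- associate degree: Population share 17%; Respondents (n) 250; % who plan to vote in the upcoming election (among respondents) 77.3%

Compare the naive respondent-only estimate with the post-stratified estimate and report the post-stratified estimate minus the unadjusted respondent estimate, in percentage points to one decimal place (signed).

Without adjustment, the pooled respondent share is:
  (100/675)×35.4 + (225/675)×71.8 + (100/675)×54.6 + (250/675)×77.3 = 65.8963%
Post-stratifying to population shares instead:
  0.28×35.4 + 0.23×71.8 + 0.32×54.6 + 0.17×77.3 = 57.039%
Difference = 57.039 − 65.8963 = -8.8573 pp.

-8.9 percentage points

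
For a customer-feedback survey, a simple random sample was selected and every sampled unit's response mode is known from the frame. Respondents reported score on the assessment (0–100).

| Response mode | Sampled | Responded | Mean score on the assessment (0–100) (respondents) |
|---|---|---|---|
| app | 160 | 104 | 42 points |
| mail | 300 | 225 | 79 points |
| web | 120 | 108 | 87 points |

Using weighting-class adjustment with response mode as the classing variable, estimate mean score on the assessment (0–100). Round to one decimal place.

Response rates by class: app 104/160 = 65%, mail 225/300 = 75%, web 108/120 = 90%.
Each respondent's weight = sampled/responded in their class; summing within a class gives n_sampled, so:
  app: 160 × 42 = 6720
  mail: 300 × 79 = 23,700
  web: 120 × 87 = 10,440
Adjusted estimate = 40,860 / 580 = 70.4483 → 70.4.

70.4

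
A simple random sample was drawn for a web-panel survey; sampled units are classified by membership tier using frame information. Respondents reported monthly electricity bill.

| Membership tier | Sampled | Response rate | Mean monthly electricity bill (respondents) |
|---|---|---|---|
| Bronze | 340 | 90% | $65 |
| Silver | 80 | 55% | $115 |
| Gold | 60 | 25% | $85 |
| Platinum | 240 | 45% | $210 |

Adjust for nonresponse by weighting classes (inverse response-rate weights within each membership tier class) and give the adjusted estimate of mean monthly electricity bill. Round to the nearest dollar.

Weighting each respondent by the inverse class response rate inflates each class back to its sampled size, so the class weight is n_sampled:
  Bronze: 340 × 65 = 22,100
  Silver: 80 × 115 = 9200
  Gold: 60 × 85 = 5100
  Platinum: 240 × 210 = 50,400
Adjusted estimate = 86,800 / 720 = 120.556 → $121.

$121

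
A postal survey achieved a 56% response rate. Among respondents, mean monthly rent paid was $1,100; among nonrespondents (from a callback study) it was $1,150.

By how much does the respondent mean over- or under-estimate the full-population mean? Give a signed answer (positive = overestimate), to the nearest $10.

-$20

Nonresponse fraction = 1 − 0.56 = 0.44.
Bias = (nonresponse fraction) × (respondent mean − nonrespondent mean)
     = 0.44 × (1100 − 1150) = 0.44 × -50 = -22.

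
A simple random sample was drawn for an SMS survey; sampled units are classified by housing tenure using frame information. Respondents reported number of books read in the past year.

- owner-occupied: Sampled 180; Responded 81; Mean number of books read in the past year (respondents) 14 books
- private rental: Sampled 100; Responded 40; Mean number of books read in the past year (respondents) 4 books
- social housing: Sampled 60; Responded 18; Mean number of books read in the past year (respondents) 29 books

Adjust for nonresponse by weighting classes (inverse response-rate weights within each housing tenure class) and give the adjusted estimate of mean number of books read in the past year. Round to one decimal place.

Response rates by class: owner-occupied 81/180 = 45%, private rental 40/100 = 40%, social housing 18/60 = 30%.
Weighting each respondent by the inverse class response rate inflates each class back to its sampled size, so the class weight is n_sampled:
  owner-occupied: 180 × 14 = 2520
  private rental: 100 × 4 = 400
  social housing: 60 × 29 = 1740
Adjusted estimate = 4660 / 340 = 13.7059 → 13.7.

13.7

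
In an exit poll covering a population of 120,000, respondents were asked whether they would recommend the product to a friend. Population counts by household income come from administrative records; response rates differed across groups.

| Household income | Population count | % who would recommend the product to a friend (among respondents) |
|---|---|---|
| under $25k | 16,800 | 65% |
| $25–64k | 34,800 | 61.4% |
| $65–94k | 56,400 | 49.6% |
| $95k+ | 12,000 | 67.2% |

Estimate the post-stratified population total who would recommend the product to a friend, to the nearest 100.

68,300

Apply each group's respondent rate to its population count:
  under $25k: 16,800 × 65% = 10,920
  $25–64k: 34,800 × 61.4% = 21367.2
  $65–94k: 56,400 × 49.6% = 27974.4
  $95k+: 12,000 × 67.2% = 8064
Estimated total = 68325.6 → 68,300.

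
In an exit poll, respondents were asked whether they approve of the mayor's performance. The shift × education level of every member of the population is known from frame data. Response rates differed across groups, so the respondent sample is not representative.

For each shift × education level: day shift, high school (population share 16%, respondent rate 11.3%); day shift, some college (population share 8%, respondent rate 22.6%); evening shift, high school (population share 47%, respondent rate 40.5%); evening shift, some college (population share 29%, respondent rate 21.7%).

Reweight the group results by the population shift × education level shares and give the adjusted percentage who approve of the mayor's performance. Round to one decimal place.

Each cell contributes population-share × respondent value:
  day shift, high school: 0.16 × 11.3 = 1.808
  day shift, some college: 0.08 × 22.6 = 1.808
  evening shift, high school: 0.47 × 40.5 = 19.035
  evening shift, some college: 0.29 × 21.7 = 6.293
Post-stratified estimate = 28.944 → 28.9%.

28.9%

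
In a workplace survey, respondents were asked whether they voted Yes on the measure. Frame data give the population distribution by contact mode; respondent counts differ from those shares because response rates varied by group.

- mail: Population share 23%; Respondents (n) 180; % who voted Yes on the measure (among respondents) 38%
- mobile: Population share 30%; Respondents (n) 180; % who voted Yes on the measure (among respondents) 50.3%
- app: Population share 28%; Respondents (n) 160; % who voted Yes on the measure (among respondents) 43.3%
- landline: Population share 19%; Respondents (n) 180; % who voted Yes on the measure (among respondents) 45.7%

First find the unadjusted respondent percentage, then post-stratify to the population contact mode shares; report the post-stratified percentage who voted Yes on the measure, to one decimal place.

Naive respondent-only estimate (weights = respondent counts):
  (180/700)×38 + (180/700)×50.3 + (160/700)×43.3 + (180/700)×45.7 = 44.3543%
Post-stratifying to population shares instead:
  0.23×38 + 0.3×50.3 + 0.28×43.3 + 0.19×45.7 = 44.637%

44.6%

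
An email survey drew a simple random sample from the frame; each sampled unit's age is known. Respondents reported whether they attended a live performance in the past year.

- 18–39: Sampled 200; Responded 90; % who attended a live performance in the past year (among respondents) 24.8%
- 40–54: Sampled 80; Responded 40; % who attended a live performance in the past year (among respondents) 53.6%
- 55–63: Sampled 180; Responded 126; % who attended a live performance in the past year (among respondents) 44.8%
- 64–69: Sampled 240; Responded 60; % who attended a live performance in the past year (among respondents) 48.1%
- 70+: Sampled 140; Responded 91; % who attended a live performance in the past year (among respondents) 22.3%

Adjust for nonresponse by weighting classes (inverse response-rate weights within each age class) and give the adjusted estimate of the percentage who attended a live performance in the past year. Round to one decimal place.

38.1%

Response rates by class: 18–39 90/200 = 45%, 40–54 40/80 = 50%, 55–63 126/180 = 70%, 64–69 60/240 = 25%, 70+ 91/140 = 65%.
With weight = n_sampled/n_responded per class, the weighted class total is n_sampled:
  18–39: 200 × 24.8 = 4960
  40–54: 80 × 53.6 = 4288
  55–63: 180 × 44.8 = 8064
  64–69: 240 × 48.1 = 11,544
  70+: 140 × 22.3 = 3122
Adjusted estimate = 31,978 / 840 = 38.069 → 38.1%.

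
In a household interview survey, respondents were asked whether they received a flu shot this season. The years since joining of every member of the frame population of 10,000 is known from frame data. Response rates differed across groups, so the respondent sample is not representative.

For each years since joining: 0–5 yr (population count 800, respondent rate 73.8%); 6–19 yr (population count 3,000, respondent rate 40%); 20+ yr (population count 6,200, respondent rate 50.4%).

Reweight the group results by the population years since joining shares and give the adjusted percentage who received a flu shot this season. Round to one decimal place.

49.2%

Each cell contributes population-share × respondent value:
  0–5 yr: (800/10,000) × 73.8 = 5.904
  6–19 yr: (3,000/10,000) × 40 = 12
  20+ yr: (6,200/10,000) × 50.4 = 31.248
Post-stratified estimate = 49.152 → 49.2%.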